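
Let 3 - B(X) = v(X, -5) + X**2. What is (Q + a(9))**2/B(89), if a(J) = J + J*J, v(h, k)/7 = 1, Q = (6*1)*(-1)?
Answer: -7056/7925 ≈ -0.89035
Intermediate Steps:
Q = -6 (Q = 6*(-1) = -6)
v(h, k) = 7 (v(h, k) = 7*1 = 7)
a(J) = J + J**2
B(X) = -4 - X**2 (B(X) = 3 - (7 + X**2) = 3 + (-7 - X**2) = -4 - X**2)
(Q + a(9))**2/B(89) = (-6 + 9*(1 + 9))**2/(-4 - 1*89**2) = (-6 + 9*10)**2/(-4 - 1*7921) = (-6 + 90)**2/(-4 - 7921) = 84**2/(-7925) = 7056*(-1/7925) = -7056/7925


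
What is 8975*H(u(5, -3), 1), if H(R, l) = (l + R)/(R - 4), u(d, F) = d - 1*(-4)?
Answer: 17950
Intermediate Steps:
u(d, F) = 4 + d (u(d, F) = d + 4 = 4 + d)
H(R, l) = (R + l)/(-4 + R)
8975*H(u(5, -3), 1) = 8975*(((4 + 5) + 1)/(-4 + (4 + 5))) = 8975*((9 + 1)/(-4 + 9)) = 8975*(10/5) = 8975*((⅕)*10) = 8975*2 = 17950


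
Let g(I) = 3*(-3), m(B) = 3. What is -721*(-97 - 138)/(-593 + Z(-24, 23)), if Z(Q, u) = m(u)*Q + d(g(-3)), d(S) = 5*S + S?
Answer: -169435/719 ≈ -235.65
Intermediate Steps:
g(I) = -9
d(S) = 6*S
Z(Q, u) = -54 + 3*Q (Z(Q, u) = 3*Q + 6*(-9) = 3*Q - 54 = -54 + 3*Q)
-721*(-97 - 138)/(-593 + Z(-24, 23)) = -721*(-97 - 138)/(-593 + (-54 + 3*(-24))) = -(-169435)/(-593 + (-54 - 72)) = -(-169435)/(-593 - 126) = -(-169435)/(-719) = -(-169435)*(-1)/719 = -721*235/719 = -169435/719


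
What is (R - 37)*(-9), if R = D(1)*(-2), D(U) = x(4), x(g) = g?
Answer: 405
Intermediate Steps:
D(U) = 4
R = -8 (R = 4*(-2) = -8)
(R - 37)*(-9) = (-8 - 37)*(-9) = -45*(-9) = 405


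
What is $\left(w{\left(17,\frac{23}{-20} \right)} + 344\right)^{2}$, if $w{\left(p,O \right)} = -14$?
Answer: $108900$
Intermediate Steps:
$\left(w{\left(17,\frac{23}{-20} \right)} + 344\right)^{2} = \left(-14 + 344\right)^{2} = 330^{2} = 108900$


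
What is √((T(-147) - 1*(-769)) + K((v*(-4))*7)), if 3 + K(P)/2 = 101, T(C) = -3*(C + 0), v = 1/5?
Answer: √1406 ≈ 37.497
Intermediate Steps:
v = ⅕ ≈ 0.20000
T(C) = -3*C
K(P) = 196 (K(P) = -6 + 2*101 = -6 + 202 = 196)
√((T(-147) - 1*(-769)) + K((v*(-4))*7)) = √((-3*(-147) - 1*(-769)) + 196) = √((441 + 769) + 196) = √(1210 + 196) = √1406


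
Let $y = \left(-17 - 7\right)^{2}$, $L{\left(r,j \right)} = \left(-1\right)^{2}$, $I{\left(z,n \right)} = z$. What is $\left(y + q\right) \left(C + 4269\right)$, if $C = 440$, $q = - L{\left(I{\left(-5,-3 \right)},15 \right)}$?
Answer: $2707675$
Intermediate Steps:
$L{\left(r,j \right)} = 1$
$q = -1$ ($q = \left(-1\right) 1 = -1$)
$y = 576$ ($y = \left(-24\right)^{2} = 576$)
$\left(y + q\right) \left(C + 4269\right) = \left(576 - 1\right) \left(440 + 4269\right) = 575 \cdot 4709 = 2707675$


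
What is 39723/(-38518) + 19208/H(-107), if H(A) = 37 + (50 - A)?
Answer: 366073741/3736246 ≈ 97.979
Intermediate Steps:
H(A) = 87 - A
39723/(-38518) + 19208/H(-107) = 39723/(-38518) + 19208/(87 - 1*(-107)) = 39723*(-1/38518) + 19208/(87 + 107) = -39723/38518 + 19208/194 = -39723/38518 + 19208*(1/194) = -39723/38518 + 9604/97 = 366073741/3736246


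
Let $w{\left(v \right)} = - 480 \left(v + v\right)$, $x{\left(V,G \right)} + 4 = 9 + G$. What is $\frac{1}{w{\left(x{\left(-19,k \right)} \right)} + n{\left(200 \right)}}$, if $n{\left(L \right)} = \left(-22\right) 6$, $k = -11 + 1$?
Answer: $\frac{1}{4668} \approx 0.00021422$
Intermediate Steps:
$k = -10$
$n{\left(L \right)} = -132$
$x{\left(V,G \right)} = 5 + G$ ($x{\left(V,G \right)} = -4 + \left(9 + G\right) = 5 + G$)
$w{\left(v \right)} = - 960 v$ ($w{\left(v \right)} = - 480 \cdot 2 v = - 960 v$)
$\frac{1}{w{\left(x{\left(-19,k \right)} \right)} + n{\left(200 \right)}} = \frac{1}{- 960 \left(5 - 10\right) - 132} = \frac{1}{\left(-960\right) \left(-5\right) - 132} = \frac{1}{4800 - 132} = \frac{1}{4668}$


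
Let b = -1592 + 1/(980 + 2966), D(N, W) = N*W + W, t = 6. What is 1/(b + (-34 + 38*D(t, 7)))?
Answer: 3946/931257 ≈ 0.0042373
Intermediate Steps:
D(N, W) = W + N*W
b = -6282031/3946 (b = -1592 + 1/3946 = -6282031/3946 ≈ -1592.0)
1/(b + (-34 + 38*D(t, 7))) = 1/(-6282031/3946 + (-34 + 38*(7*(1 + 6)))) = 1/(-6282031/3946 + (-34 + 38*(7*7))) = 1/(-6282031/3946 + (-34 + 38*49)) = 1/(-6282031/3946 + (-34 + 1862)) = 1/(-6282031/3946 + 1828) = 1/(931257/3946) = 3946/931257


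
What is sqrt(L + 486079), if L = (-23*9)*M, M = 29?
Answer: 2*sqrt(120019) ≈ 692.88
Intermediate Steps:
L = -6003 (L = -23*9*29 = -207*29 = -6003)
sqrt(L + 486079) = sqrt(-6003 + 486079) = sqrt(480076) = 2*sqrt(120019)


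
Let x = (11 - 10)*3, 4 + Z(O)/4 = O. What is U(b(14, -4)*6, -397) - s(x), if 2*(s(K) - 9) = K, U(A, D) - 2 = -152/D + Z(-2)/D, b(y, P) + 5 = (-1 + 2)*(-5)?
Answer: -6397/794 ≈ -8.0567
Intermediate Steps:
Z(O) = -16 + 4*O
b(y, P) = -10 (b(y, P) = -5 + (-1 + 2)*(-5) = -5 + 1*(-5) = -5 - 5 = -10)
x = 3 (x = 1*3 = 3)
U(A, D) = 2 - 176/D (U(A, D) = 2 + (-152/D + (-16 + 4*(-2))/D) = 2 + (-152/D + (-16 - 8)/D) = 2 + (-152/D - 24/D) = 2 - 176/D)
s(K) = 9 + K/2
U(b(14, -4)*6, -397) - s(x) = (2 - 176/(-397)) - (9 + (1/2)*3) = (2 - 176*(-1/397)) - (9 + 3/2) = (2 + 176/397) - 1*21/2 = 970/397 - 21/2 = -6397/794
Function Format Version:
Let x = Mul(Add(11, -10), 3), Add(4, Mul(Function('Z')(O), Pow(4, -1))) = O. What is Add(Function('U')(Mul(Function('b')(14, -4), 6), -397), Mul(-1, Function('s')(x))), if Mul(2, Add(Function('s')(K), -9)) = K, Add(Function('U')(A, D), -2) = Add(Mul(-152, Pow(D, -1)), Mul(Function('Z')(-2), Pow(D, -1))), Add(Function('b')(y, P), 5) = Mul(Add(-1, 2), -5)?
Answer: Rational(-6397, 794) ≈ -8.0567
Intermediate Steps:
Function('Z')(O) = Add(-16, Mul(4, O))
Function('b')(y, P) = -10 (Function('b')(y, P) = Add(-5, Mul(Add(-1, 2), -5)) = Add(-5, Mul(1, -5)) = Add(-5, -5) = -10)
x = 3 (x = Mul(1, 3) = 3)
Function('U')(A, D) = Add(2, Mul(-176, Pow(D, -1))) (Function('U')(A, D) = Add(2, Add(Mul(-152, Pow(D, -1)), Mul(Add(-16, Mul(4, -2)), Pow(D, -1)))) = Add(2, Add(Mul(-152, Pow(D, -1)), Mul(Add(-16, -8), Pow(D, -1)))) = Add(2, Add(Mul(-152, Pow(D, -1)), Mul(-24, Pow(D, -1)))) = Add(2, Mul(-176, Pow(D, -1))))
Function('s')(K) = Add(9, Mul(Rational(1, 2), K))
Add(Function('U')(Mul(Function('b')(14, -4), 6), -397), Mul(-1, Function('s')(x))) = Add(Add(2, Mul(-176, Pow(-397, -1))), Mul(-1, Add(9, Mul(Rational(1, 2), 3)))) = Add(Add(2, Mul(-176, Rational(-1, 397))), Mul(-1, Add(9, Rational(3, 2)))) = Add(Add(2, Rational(176, 397)), Mul(-1, Rational(21, 2))) = Add(Rational(970, 397), Rational(-21, 2)) = Rational(-6397, 794)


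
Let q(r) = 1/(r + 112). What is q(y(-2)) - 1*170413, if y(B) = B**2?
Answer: -19767907/116 ≈ -1.7041e+5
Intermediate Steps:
q(r) = 1/(112 + r)
q(y(-2)) - 1*170413 = 1/(112 + (-2)**2) - 1*170413 = 1/(112 + 4) - 170413 = 1/116 - 170413 = -19767907/116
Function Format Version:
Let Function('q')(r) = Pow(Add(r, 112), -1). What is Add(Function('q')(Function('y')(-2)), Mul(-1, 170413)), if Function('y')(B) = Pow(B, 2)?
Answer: Rational(-19767907, 116) ≈ -1.7041e+5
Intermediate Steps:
Function('q')(r) = Pow(Add(112, r), -1)
Add(Function('q')(Function('y')(-2)), Mul(-1, 170413)) = Add(Pow(Add(112, Pow(-2, 2)), -1), Mul(-1, 170413)) = Add(Pow(Add(112, 4), -1), -170413) = Add(Pow(116, -1), -170413) = Add(Rational(1, 116), -170413) = Rational(-19767907, 116)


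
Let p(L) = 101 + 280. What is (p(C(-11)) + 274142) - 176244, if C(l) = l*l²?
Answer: 98279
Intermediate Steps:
C(l) = l³
p(L) = 381
(p(C(-11)) + 274142) - 176244 = (381 + 274142) - 176244 = 274523 - 176244 = 98279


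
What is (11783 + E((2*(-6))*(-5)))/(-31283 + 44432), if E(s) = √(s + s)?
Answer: 11783/13149 + 2*√30/13149 ≈ 0.89695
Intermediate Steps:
E(s) = √2*√s (E(s) = √(2*s) = √2*√s)
(11783 + E((2*(-6))*(-5)))/(-31283 + 44432) = (11783 + √2*√((2*(-6))*(-5)))/(-31283 + 44432) = (11783 + √2*√(-12*(-5)))/13149 = (11783 + √2*√60)*(1/13149) = (11783 + √2*(2*√15))*(1/13149) = (11783 + 2*√30)*(1/13149) = 11783/13149 + 2*√30/13149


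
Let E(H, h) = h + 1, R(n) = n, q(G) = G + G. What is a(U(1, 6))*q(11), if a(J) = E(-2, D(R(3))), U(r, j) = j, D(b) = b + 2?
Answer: 132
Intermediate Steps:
q(G) = 2*G
D(b) = 2 + b
E(H, h) = 1 + h
a(J) = 6 (a(J) = 1 + (2 + 3) = 1 + 5 = 6)
a(U(1, 6))*q(11) = 6*(2*11) = 6*22 = 132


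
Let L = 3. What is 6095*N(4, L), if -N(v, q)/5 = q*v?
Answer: -365700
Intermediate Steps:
N(v, q) = -5*q*v
6095*N(4, L) = 6095*(-5*3*4) = 6095*(-60) = -365700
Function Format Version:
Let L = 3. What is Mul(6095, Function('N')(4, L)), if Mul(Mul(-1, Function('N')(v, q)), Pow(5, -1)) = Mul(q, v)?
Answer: -365700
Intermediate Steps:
Function('N')(v, q) = Mul(-5, q, v) (Function('N')(v, q) = Mul(-5, Mul(q, v)) = Mul(-5, q, v))
Mul(6095, Function('N')(4, L)) = Mul(6095, Mul(-5, 3, 4)) = Mul(6095, -60) = -365700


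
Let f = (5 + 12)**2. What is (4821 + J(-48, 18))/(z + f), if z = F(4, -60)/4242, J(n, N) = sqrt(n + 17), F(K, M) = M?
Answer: 3408447/204313 + 707*I*sqrt(31)/204313 ≈ 16.682 + 0.019267*I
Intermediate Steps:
J(n, N) = sqrt(17 + n)
z = -10/707 (z = -60/4242 = -60*1/4242 = -10/707 ≈ -0.014144)
f = 289 (f = 17**2 = 289)
(4821 + J(-48, 18))/(z + f) = (4821 + sqrt(17 - 48))/(-10/707 + 289) = (4821 + sqrt(-31))/(204313/707) = (4821 + I*sqrt(31))*(707/204313) = 3408447/204313 + 707*I*sqrt(31)/204313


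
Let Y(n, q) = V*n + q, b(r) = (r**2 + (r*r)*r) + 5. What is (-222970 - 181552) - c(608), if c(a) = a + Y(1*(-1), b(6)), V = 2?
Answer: -405385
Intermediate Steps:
b(r) = 5 + r**2 + r**3 (b(r) = (r**2 + r**2*r) + 5 = (r**2 + r**3) + 5 = 5 + r**2 + r**3)
Y(n, q) = q + 2*n (Y(n, q) = 2*n + q = q + 2*n)
c(a) = 255 + a (c(a) = a + ((5 + 6**2 + 6**3) + 2*(1*(-1))) = a + ((5 + 36 + 216) + 2*(-1)) = a + (257 - 2) = a + 255 = 255 + a)
(-222970 - 181552) - c(608) = (-222970 - 181552) - (255 + 608) = -404522 - 1*863 = -404522 - 863 = -405385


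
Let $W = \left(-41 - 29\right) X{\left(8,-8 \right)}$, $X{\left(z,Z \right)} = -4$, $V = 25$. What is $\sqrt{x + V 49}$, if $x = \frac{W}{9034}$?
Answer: $\frac{\sqrt{24994661405}}{4517} \approx 35.0$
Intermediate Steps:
$W = 280$ ($W = \left(-41 - 29\right) \left(-4\right) = \left(-70\right) \left(-4\right) = 280$)
$x = \frac{140}{4517}$ ($x = \frac{280}{9034} = 280 \cdot \frac{1}{9034} = \frac{140}{4517} \approx 0.030994$)
$\sqrt{x + V 49} = \sqrt{\frac{140}{4517} + 25 \cdot 49} = \sqrt{\frac{140}{4517} + 1225} = \sqrt{\frac{5533465}{4517}} = \frac{\sqrt{24994661405}}{4517}$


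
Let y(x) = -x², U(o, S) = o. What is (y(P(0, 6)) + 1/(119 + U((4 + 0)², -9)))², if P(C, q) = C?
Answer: 1/18225 ≈ 5.4870e-5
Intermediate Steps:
(y(P(0, 6)) + 1/(119 + U((4 + 0)², -9)))² = (-1*0² + 1/(119 + (4 + 0)²))² = (-1*0 + 1/(119 + 4²))² = (0 + 1/(119 + 16))² = (0 + 1/135)² = (1/135)² = 1/18225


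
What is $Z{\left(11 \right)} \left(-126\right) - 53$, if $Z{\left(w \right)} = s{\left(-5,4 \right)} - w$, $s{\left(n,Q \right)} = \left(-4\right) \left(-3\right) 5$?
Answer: $-6227$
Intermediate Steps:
$s{\left(n,Q \right)} = 60$ ($s{\left(n,Q \right)} = 12 \cdot 5 = 60$)
$Z{\left(w \right)} = 60 - w$
$Z{\left(11 \right)} \left(-126\right) - 53 = \left(60 - 11\right) \left(-126\right) - 53 = 49 \left(-126\right) - 53 = -6174 - 53 = -6227$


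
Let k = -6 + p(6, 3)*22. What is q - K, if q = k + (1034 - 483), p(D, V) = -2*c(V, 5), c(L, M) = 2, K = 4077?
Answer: -3620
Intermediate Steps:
p(D, V) = -4 (p(D, V) = -2*2 = -4)
k = -94 (k = -6 - 4*22 = -6 - 88 = -94)
q = 457 (q = -94 + (1034 - 483) = -94 + 551 = 457)
q - K = 457 - 1*4077 = 457 - 4077 = -3620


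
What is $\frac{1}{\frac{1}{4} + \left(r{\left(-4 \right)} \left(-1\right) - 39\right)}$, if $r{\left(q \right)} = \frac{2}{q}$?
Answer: $- \frac{4}{153} \approx -0.026144$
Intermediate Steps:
$\frac{1}{\frac{1}{4} + \left(r{\left(-4 \right)} \left(-1\right) - 39\right)} = \frac{1}{\frac{1}{4} - \left(39 - \frac{2}{-4} \left(-1\right)\right)} = \frac{1}{\frac{1}{4} - \left(39 - 2 \left(- \frac{1}{4}\right) \left(-1\right)\right)} = \frac{1}{\frac{1}{4} - \frac{77}{2}} = \frac{1}{- \frac{153}{4}} = - \frac{4}{153}$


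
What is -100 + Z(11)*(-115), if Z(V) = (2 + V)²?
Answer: -19535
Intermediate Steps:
-100 + Z(11)*(-115) = -100 + (2 + 11)²*(-115) = -100 + 13²*(-115) = -100 + 169*(-115) = -100 - 19435 = -19535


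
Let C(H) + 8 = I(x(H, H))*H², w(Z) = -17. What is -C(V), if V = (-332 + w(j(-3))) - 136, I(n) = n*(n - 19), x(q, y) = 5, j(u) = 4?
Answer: 16465758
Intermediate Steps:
I(n) = n*(-19 + n)
V = -485 (V = (-332 - 17) - 136 = -349 - 136 = -485)
C(H) = -8 - 70*H² (C(H) = -8 + (5*(-19 + 5))*H² = -8 + (5*(-14))*H² = -8 - 70*H²)
-C(V) = -(-8 - 70*(-485)²) = -(-8 - 70*235225) = -(-8 - 16465750) = -1*(-16465758) = 16465758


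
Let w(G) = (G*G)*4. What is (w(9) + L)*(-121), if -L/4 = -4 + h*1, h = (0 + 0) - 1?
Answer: -41624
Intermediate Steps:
h = -1 (h = 0 - 1 = -1)
L = 20 (L = -4*(-4 - 1*1) = -4*(-4 - 1) = -4*(-5) = 20)
w(G) = 4*G² (w(G) = G²*4 = 4*G²)
(w(9) + L)*(-121) = (4*9² + 20)*(-121) = (4*81 + 20)*(-121) = (324 + 20)*(-121) = 344*(-121) = -41624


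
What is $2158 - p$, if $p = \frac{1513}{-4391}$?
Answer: $\frac{9477291}{4391} \approx 2158.3$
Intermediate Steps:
$p = - \frac{1513}{4391}$ ($p = 1513 \left(- \frac{1}{4391}\right) = - \frac{1513}{4391} \approx -0.34457$)
$2158 - p = 2158 - - \frac{1513}{4391} = 2158 + \frac{1513}{4391} = \frac{9477291}{4391}$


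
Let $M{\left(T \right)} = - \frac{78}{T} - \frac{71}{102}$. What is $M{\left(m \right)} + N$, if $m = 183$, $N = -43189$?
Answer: $- \frac{268728941}{6222} \approx -43190.0$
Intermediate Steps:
$M{\left(T \right)} = - \frac{71}{102} - \frac{78}{T}$ ($M{\left(T \right)} = - \frac{78}{T} - \frac{71}{102} = - \frac{71}{102} - \frac{78}{T}$)
$M{\left(m \right)} + N = \left(- \frac{71}{102} - \frac{78}{183}\right) - 43189 = \left(- \frac{71}{102} - \frac{26}{61}\right) - 43189 = - \frac{6983}{6222} - 43189 = - \frac{268728941}{6222}$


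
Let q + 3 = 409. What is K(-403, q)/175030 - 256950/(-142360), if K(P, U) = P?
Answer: 2245829371/1245863540 ≈ 1.8026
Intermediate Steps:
q = 406 (q = -3 + 409 = 406)
K(-403, q)/175030 - 256950/(-142360) = -403/175030 - 256950/(-142360) = -403*1/175030 - 256950*(-1/142360) = -403/175030 + 25695/14236 = 2245829371/1245863540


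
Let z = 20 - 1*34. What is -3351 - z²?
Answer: -3547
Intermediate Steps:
z = -14 (z = 20 - 34 = -14)
-3351 - z² = -3351 - 1*(-14)² = -3351 - 1*196 = -3351 - 196 = -3547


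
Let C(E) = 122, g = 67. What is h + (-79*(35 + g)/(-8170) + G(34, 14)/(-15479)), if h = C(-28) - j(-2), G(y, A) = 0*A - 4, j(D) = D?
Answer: 7903113891/63231715 ≈ 124.99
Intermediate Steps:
G(y, A) = -4 (G(y, A) = 0 - 4 = -4)
h = 124 (h = 122 - 1*(-2) = 122 + 2 = 124)
h + (-79*(35 + g)/(-8170) + G(34, 14)/(-15479)) = 124 + (-79*(35 + 67)/(-8170) - 4/(-15479)) = 124 + (-79*102*(-1/8170) - 4*(-1/15479)) = 124 + (-8058*(-1/8170) + 4/15479) = 124 + (4029/4085 + 4/15479) = 124 + 62381231/63231715 = 7903113891/63231715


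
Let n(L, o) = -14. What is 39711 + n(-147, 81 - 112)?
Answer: 39697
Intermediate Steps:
39711 + n(-147, 81 - 112) = 39711 - 14 = 39697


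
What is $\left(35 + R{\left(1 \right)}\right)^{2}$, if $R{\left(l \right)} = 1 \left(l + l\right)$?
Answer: $1369$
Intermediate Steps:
$R{\left(l \right)} = 2 l$ ($R{\left(l \right)} = 1 \cdot 2 l = 2 l$)
$\left(35 + R{\left(1 \right)}\right)^{2} = \left(35 + 2 \cdot 1\right)^{2} = \left(35 + 2\right)^{2} = 37^{2} = 1369$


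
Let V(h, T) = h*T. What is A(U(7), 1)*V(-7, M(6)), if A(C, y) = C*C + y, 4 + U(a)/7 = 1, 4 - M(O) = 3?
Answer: -3094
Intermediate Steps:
M(O) = 1 (M(O) = 4 - 1*3 = 4 - 3 = 1)
U(a) = -21 (U(a) = -28 + 7*1 = -28 + 7 = -21)
V(h, T) = T*h
A(C, y) = y + C² (A(C, y) = C² + y = y + C²)
A(U(7), 1)*V(-7, M(6)) = (1 + (-21)²)*(1*(-7)) = (1 + 441)*(-7) = 442*(-7) = -3094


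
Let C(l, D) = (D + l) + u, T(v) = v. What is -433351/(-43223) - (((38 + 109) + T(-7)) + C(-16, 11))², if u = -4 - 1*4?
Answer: -696710416/43223 ≈ -16119.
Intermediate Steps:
u = -8 (u = -4 - 4 = -8)
C(l, D) = -8 + D + l (C(l, D) = (D + l) - 8 = -8 + D + l)
-433351/(-43223) - (((38 + 109) + T(-7)) + C(-16, 11))² = -433351/(-43223) - (((38 + 109) - 7) + (-8 + 11 - 16))² = -433351*(-1/43223) - ((147 - 7) - 13)² = 433351/43223 - (140 - 13)² = 433351/43223 - 1*127² = 433351/43223 - 1*16129 = 433351/43223 - 16129 = -696710416/43223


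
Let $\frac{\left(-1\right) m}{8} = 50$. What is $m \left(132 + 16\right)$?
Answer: $-59200$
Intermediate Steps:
$m = -400$ ($m = \left(-8\right) 50 = -400$)
$m \left(132 + 16\right) = - 400 \left(132 + 16\right) = \left(-400\right) 148 = -59200$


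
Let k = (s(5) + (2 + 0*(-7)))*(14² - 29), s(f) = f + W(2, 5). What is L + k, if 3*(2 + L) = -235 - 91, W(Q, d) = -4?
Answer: 1171/3 ≈ 390.33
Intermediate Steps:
s(f) = -4 + f (s(f) = f - 4 = -4 + f)
k = 501 (k = ((-4 + 5) + (2 + 0*(-7)))*(14² - 29) = (1 + (2 + 0))*(196 - 29) = (1 + 2)*167 = 3*167 = 501)
L = -332/3 (L = -2 + (-235 - 91)/3 = -2 + (⅓)*(-326) = -2 - 326/3 = -332/3 ≈ -110.67)
L + k = -332/3 + 501 = 1171/3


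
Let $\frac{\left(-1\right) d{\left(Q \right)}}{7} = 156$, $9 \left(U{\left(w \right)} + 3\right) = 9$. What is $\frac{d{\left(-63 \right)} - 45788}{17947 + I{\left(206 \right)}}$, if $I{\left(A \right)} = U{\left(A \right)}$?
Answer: $- \frac{9376}{3589} \approx -2.6124$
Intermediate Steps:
$U{\left(w \right)} = -2$ ($U{\left(w \right)} = -3 + \frac{1}{9} \cdot 9 = -3 + 1 = -2$)
$I{\left(A \right)} = -2$
$d{\left(Q \right)} = -1092$ ($d{\left(Q \right)} = \left(-7\right) 156 = -1092$)
$\frac{d{\left(-63 \right)} - 45788}{17947 + I{\left(206 \right)}} = \frac{-1092 - 45788}{17947 - 2} = - \frac{46880}{17945} = \left(-46880\right) \frac{1}{17945} = - \frac{9376}{3589}$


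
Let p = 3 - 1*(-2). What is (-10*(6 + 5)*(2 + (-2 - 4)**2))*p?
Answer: -20900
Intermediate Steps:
p = 5 (p = 3 + 2 = 5)
(-10*(6 + 5)*(2 + (-2 - 4)**2))*p = -10*(6 + 5)*(2 + (-2 - 4)**2)*5 = -110*(2 + (-6)**2)*5 = -110*(2 + 36)*5 = -110*38*5 = -10*418*5 = -4180*5 = -20900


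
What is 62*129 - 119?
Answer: 7879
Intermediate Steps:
62*129 - 119 = 7998 - 119 = 7879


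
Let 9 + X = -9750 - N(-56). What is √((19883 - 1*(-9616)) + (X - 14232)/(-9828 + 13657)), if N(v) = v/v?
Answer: √432400082891/3829 ≈ 171.73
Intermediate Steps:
N(v) = 1
X = -9760 (X = -9 + (-9750 - 1*1) = -9 + (-9750 - 1) = -9 - 9751 = -9760)
√((19883 - 1*(-9616)) + (X - 14232)/(-9828 + 13657)) = √((19883 - 1*(-9616)) + (-9760 - 14232)/(-9828 + 13657)) = √((19883 + 9616) - 23992/3829) = √(29499 - 23992*1/3829) = √(29499 - 23992/3829) = √(112927679/3829) = √432400082891/3829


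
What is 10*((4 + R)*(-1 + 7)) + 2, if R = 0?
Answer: 242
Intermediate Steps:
10*((4 + R)*(-1 + 7)) + 2 = 10*((4 + 0)*(-1 + 7)) + 2 = 10*(4*6) + 2 = 10*24 + 2 = 240 + 2 = 242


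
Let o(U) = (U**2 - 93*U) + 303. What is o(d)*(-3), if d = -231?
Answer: -225441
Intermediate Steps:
o(U) = 303 + U**2 - 93*U
o(d)*(-3) = (303 + (-231)**2 - 93*(-231))*(-3) = (303 + 53361 + 21483)*(-3) = 75147*(-3) = -225441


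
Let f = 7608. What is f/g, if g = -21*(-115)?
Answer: 2536/805 ≈ 3.1503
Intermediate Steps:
g = 2415
f/g = 7608/2415 = 7608*(1/2415) = 2536/805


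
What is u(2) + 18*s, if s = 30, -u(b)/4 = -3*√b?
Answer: 540 + 12*√2 ≈ 556.97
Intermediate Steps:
u(b) = 12*√b (u(b) = -(-12)*√b = 12*√b)
u(2) + 18*s = 12*√2 + 18*30 = 12*√2 + 540 = 540 + 12*√2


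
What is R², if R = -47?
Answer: 2209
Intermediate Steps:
R² = (-47)² = 2209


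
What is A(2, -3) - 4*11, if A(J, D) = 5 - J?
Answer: -41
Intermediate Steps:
A(2, -3) - 4*11 = (5 - 1*2) - 4*11 = (5 - 2) - 44 = 3 - 44 = -41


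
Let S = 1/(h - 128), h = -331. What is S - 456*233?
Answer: -48767833/459 ≈ -1.0625e+5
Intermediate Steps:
S = -1/459 (S = 1/(-331 - 128) = 1/(-459) = -1/459 ≈ -0.0021787)
S - 456*233 = -1/459 - 456*233 = -1/459 - 106248 = -48767833/459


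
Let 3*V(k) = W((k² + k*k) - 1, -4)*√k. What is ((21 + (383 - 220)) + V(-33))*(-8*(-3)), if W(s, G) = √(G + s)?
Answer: 4416 + 8*I*√71709 ≈ 4416.0 + 2142.3*I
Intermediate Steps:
V(k) = √k*√(-5 + 2*k²)/3 (V(k) = (√(-4 + ((k² + k*k) - 1))*√k)/3 = (√(-4 + ((k² + k²) - 1))*√k)/3 = (√(-4 + (2*k² - 1))*√k)/3 = (√(-4 + (-1 + 2*k²))*√k)/3 = (√(-5 + 2*k²)*√k)/3 = (√k*√(-5 + 2*k²))/3 = √k*√(-5 + 2*k²)/3)
((21 + (383 - 220)) + V(-33))*(-8*(-3)) = ((21 + (383 - 220)) + √(-33)*√(-5 + 2*(-33)²)/3)*(-8*(-3)) = ((21 + 163) + (I*√33)*√(-5 + 2*1089)/3)*24 = (184 + (I*√33)*√(-5 + 2178)/3)*24 = (184 + (I*√33)*√2173/3)*24 = (184 + I*√71709/3)*24 = 4416 + 8*I*√71709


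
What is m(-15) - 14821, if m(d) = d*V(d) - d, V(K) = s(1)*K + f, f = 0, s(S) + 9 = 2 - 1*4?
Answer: -17281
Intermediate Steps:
s(S) = -11 (s(S) = -9 + (2 - 1*4) = -9 + (2 - 4) = -9 - 2 = -11)
V(K) = -11*K (V(K) = -11*K + 0 = -11*K)
m(d) = -d - 11*d² (m(d) = d*(-11*d) - d = -11*d² - d = -d - 11*d²)
m(-15) - 14821 = -15*(-1 - 11*(-15)) - 14821 = -15*(-1 + 165) - 14821 = -15*164 - 14821 = -2460 - 14821 = -17281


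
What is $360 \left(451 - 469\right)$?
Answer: $-6480$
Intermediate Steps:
$360 \left(451 - 469\right) = 360 \left(-18\right) = -6480$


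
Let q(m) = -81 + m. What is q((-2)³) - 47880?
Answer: -47969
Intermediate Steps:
q((-2)³) - 47880 = (-81 + (-2)³) - 47880 = (-81 - 8) - 47880 = -89 - 47880 = -47969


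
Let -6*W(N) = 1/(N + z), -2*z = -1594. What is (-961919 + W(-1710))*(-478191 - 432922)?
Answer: 4801011809318753/5478 ≈ 8.7642e+11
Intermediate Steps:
z = 797 (z = -½*(-1594) = 797)
W(N) = -1/(6*(797 + N)) (W(N) = -1/(6*(N + 797)) = -1/(6*(797 + N)))
(-961919 + W(-1710))*(-478191 - 432922) = (-961919 - 1/(4782 + 6*(-1710)))*(-478191 - 432922) = (-961919 - 1/(4782 - 10260))*(-911113) = (-961919 - 1/(-5478))*(-911113) = (-961919 - 1*(-1/5478))*(-911113) = (-961919 + 1/5478)*(-911113) = -5269392281/5478*(-911113) = 4801011809318753/5478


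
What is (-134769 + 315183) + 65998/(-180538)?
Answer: 16285758367/90269 ≈ 1.8041e+5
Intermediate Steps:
(-134769 + 315183) + 65998/(-180538) = 180414 + 65998*(-1/180538) = 180414 - 32999/90269 = 16285758367/90269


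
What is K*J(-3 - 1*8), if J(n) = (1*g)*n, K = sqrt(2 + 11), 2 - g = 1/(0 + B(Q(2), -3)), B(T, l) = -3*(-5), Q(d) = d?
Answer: -319*sqrt(13)/15 ≈ -76.678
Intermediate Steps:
B(T, l) = 15
g = 29/15 (g = 2 - 1/(0 + 15) = 2 - 1/15 = 29/15 ≈ 1.9333)
K = sqrt(13) ≈ 3.6056
J(n) = 29*n/15 (J(n) = (1*(29/15))*n = 29*n/15)
K*J(-3 - 1*8) = sqrt(13)*(29*(-3 - 1*8)/15) = sqrt(13)*(29*(-3 - 8)/15) = sqrt(13)*((29/15)*(-11)) = sqrt(13)*(-319/15) = -319*sqrt(13)/15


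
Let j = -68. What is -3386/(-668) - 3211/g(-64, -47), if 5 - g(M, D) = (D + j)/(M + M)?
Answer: -136387847/175350 ≈ -777.80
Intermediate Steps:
g(M, D) = 5 - (-68 + D)/(2*M) (g(M, D) = 5 - (D - 68)/(M + M) = 5 - (-68 + D)/(2*M))
-3386/(-668) - 3211/g(-64, -47) = -3386/(-668) - 3211*(-128/(68 - 1*(-47) + 10*(-64))) = -3386*(-1/668) - 3211*(-128/(68 + 47 - 640)) = 1693/334 - 3211/((1/2)*(-1/64)*(-525)) = 1693/334 - 3211/525/128 = 1693/334 - 3211*128/525 = 1693/334 - 411008/525 = -136387847/175350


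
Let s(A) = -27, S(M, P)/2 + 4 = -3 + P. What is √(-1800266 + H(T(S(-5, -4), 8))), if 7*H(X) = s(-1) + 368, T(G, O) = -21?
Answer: 3*I*√9801183/7 ≈ 1341.7*I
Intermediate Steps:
S(M, P) = -14 + 2*P (S(M, P) = -8 + 2*(-3 + P) = -8 + (-6 + 2*P) = -14 + 2*P)
H(X) = 341/7 (H(X) = (-27 + 368)/7 = (⅐)*341 = 341/7)
√(-1800266 + H(T(S(-5, -4), 8))) = √(-1800266 + 341/7) = √(-12601521/7) = 3*I*√9801183/7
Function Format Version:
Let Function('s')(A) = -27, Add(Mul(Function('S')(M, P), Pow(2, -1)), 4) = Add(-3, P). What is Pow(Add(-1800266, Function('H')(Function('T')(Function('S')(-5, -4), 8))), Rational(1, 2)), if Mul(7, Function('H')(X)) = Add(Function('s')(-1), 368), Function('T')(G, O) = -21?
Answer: Mul(Rational(3, 7), I, Pow(9801183, Rational(1, 2))) ≈ Mul(1341.7, I)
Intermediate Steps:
Function('S')(M, P) = Add(-14, Mul(2, P)) (Function('S')(M, P) = Add(-8, Mul(2, Add(-3, P))) = Add(-8, Add(-6, Mul(2, P))) = Add(-14, Mul(2, P)))
Function('H')(X) = Rational(341, 7) (Function('H')(X) = Mul(Rational(1, 7), Add(-27, 368)) = Mul(Rational(1, 7), 341) = Rational(341, 7))
Pow(Add(-1800266, Function('H')(Function('T')(Function('S')(-5, -4), 8))), Rational(1, 2)) = Pow(Add(-1800266, Rational(341, 7)), Rational(1, 2)) = Pow(Rational(-12601521, 7), Rational(1, 2)) = Mul(Rational(3, 7), I, Pow(9801183, Rational(1, 2)))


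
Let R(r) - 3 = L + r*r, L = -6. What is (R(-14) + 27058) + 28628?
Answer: 55879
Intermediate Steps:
R(r) = -3 + r² (R(r) = 3 + (-6 + r*r) = 3 + (-6 + r²) = -3 + r²)
(R(-14) + 27058) + 28628 = ((-3 + (-14)²) + 27058) + 28628 = ((-3 + 196) + 27058) + 28628 = (193 + 27058) + 28628 = 27251 + 28628 = 55879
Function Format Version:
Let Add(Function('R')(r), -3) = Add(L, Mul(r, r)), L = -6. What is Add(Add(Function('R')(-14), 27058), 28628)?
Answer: 55879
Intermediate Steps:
Function('R')(r) = Add(-3, Pow(r, 2)) (Function('R')(r) = Add(3, Add(-6, Mul(r, r))) = Add(3, Add(-6, Pow(r, 2))) = Add(-3, Pow(r, 2)))
Add(Add(Function('R')(-14), 27058), 28628) = Add(Add(Add(-3, Pow(-14, 2)), 27058), 28628) = Add(Add(Add(-3, 196), 27058), 28628) = Add(Add(193, 27058), 28628) = Add(27251, 28628) = 55879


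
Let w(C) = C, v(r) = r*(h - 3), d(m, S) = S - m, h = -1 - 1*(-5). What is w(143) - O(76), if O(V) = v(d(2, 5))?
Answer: 140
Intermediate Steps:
h = 4 (h = -1 + 5 = 4)
v(r) = r (v(r) = r*(4 - 3) = r*1 = r)
O(V) = 3 (O(V) = 5 - 1*2 = 5 - 2 = 3)
w(143) - O(76) = 143 - 1*3 = 143 - 3 = 140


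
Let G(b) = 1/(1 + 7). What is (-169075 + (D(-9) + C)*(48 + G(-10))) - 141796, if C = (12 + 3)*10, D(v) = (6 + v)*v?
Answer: -2418823/8 ≈ -3.0235e+5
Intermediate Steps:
G(b) = ⅛ (G(b) = 1/8 = ⅛)
D(v) = v*(6 + v)
C = 150 (C = 15*10 = 150)
(-169075 + (D(-9) + C)*(48 + G(-10))) - 141796 = (-169075 + (-9*(6 - 9) + 150)*(48 + ⅛)) - 141796 = (-169075 + (-9*(-3) + 150)*(385/8)) - 141796 = (-169075 + (27 + 150)*(385/8)) - 141796 = (-169075 + 177*(385/8)) - 141796 = (-169075 + 68145/8) - 141796 = -1284455/8 - 141796 = -2418823/8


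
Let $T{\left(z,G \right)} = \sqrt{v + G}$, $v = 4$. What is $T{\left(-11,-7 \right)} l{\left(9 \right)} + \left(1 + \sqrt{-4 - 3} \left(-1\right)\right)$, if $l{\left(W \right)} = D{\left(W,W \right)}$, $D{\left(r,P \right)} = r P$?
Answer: $1 - i \sqrt{7} + 81 i \sqrt{3} \approx 1.0 + 137.65 i$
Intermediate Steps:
$D{\left(r,P \right)} = P r$
$l{\left(W \right)} = W^{2}$ ($l{\left(W \right)} = W W = W^{2}$)
$T{\left(z,G \right)} = \sqrt{4 + G}$
$T{\left(-11,-7 \right)} l{\left(9 \right)} + \left(1 + \sqrt{-4 - 3} \left(-1\right)\right) = \sqrt{4 - 7} \cdot 9^{2} + \left(1 + \sqrt{-4 - 3} \left(-1\right)\right) = \sqrt{-3} \cdot 81 + \left(1 + \sqrt{-7} \left(-1\right)\right) = i \sqrt{3} \cdot 81 + \left(1 + i \sqrt{7} \left(-1\right)\right) = 81 i \sqrt{3} + \left(1 - i \sqrt{7}\right) = 1 - i \sqrt{7} + 81 i \sqrt{3}$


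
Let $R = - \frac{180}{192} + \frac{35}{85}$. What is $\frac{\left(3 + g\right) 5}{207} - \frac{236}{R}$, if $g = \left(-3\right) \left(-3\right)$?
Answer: $\frac{4432108}{9867} \approx 449.19$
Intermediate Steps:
$g = 9$
$R = - \frac{143}{272}$ ($R = \left(-180\right) \frac{1}{192} + 35 \cdot \frac{1}{85} = - \frac{15}{16} + \frac{7}{17} = - \frac{143}{272} \approx -0.52573$)
$\frac{\left(3 + g\right) 5}{207} - \frac{236}{R} = \frac{\left(3 + 9\right) 5}{207} - \frac{236}{- \frac{143}{272}} = 12 \cdot 5 \cdot \frac{1}{207} - - \frac{64192}{143} = 60 \cdot \frac{1}{207} + \frac{64192}{143} = \frac{20}{69} + \frac{64192}{143} = \frac{4432108}{9867}$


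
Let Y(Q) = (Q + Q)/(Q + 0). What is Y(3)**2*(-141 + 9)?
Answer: -528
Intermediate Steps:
Y(Q) = 2 (Y(Q) = (2*Q)/Q = 2)
Y(3)**2*(-141 + 9) = 2**2*(-141 + 9) = 4*(-132) = -528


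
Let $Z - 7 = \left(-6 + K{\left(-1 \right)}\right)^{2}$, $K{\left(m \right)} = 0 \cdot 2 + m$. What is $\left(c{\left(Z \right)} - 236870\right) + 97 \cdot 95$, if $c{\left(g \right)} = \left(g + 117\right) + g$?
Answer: $-227426$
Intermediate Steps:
$K{\left(m \right)} = m$ ($K{\left(m \right)} = 0 + m = m$)
$Z = 56$ ($Z = 7 + \left(-6 - 1\right)^{2} = 7 + \left(-7\right)^{2} = 7 + 49 = 56$)
$c{\left(g \right)} = 117 + 2 g$ ($c{\left(g \right)} = \left(117 + g\right) + g = 117 + 2 g$)
$\left(c{\left(Z \right)} - 236870\right) + 97 \cdot 95 = \left(\left(117 + 2 \cdot 56\right) - 236870\right) + 97 \cdot 95 = \left(\left(117 + 112\right) - 236870\right) + 9215 = \left(229 - 236870\right) + 9215 = -236641 + 9215 = -227426$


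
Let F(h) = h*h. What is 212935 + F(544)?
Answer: 508871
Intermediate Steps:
F(h) = h²
212935 + F(544) = 212935 + 544² = 212935 + 295936 = 508871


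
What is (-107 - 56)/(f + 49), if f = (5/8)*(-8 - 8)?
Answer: -163/39 ≈ -4.1795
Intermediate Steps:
f = -10 (f = (5*(1/8))*(-16) = (5/8)*(-16) = -10)
(-107 - 56)/(f + 49) = (-107 - 56)/(-10 + 49) = -163/39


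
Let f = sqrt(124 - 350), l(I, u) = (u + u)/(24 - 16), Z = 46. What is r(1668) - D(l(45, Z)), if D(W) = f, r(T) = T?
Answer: 1668 - I*sqrt(226) ≈ 1668.0 - 15.033*I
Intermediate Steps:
l(I, u) = u/4 (l(I, u) = (2*u)/8 = (2*u)*(1/8) = u/4)
f = I*sqrt(226) (f = sqrt(-226) = I*sqrt(226) ≈ 15.033*I)
D(W) = I*sqrt(226)
r(1668) - D(l(45, Z)) = 1668 - I*sqrt(226)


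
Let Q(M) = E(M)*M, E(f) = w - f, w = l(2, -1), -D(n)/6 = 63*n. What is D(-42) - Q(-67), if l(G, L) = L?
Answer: 20298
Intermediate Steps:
D(n) = -378*n
w = -1
E(f) = -1 - f
Q(M) = M*(-1 - M) (Q(M) = (-1 - M)*M = M*(-1 - M))
D(-42) - Q(-67) = -378*(-42) - (-1)*(-67)*(1 - 67) = 15876 - (-1)*(-67)*(-66) = 15876 - 1*(-4422) = 15876 + 4422 = 20298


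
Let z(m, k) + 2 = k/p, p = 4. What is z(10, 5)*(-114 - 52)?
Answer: 249/2 ≈ 124.50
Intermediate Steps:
z(m, k) = -2 + k/4
z(10, 5)*(-114 - 52) = (-2 + (¼)*5)*(-114 - 52) = (-2 + 5/4)*(-166) = -¾*(-166) = 249/2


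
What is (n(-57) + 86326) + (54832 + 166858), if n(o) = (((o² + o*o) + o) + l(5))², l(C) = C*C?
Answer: 42117172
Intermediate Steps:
l(C) = C²
n(o) = (25 + o + 2*o²)² (n(o) = (((o² + o*o) + o) + 5²)² = (((o² + o²) + o) + 25)² = ((2*o² + o) + 25)² = ((o + 2*o²) + 25)² = (25 + o + 2*o²)²)
(n(-57) + 86326) + (54832 + 166858) = ((25 - 57 + 2*(-57)²)² + 86326) + (54832 + 166858) = ((25 - 57 + 2*3249)² + 86326) + 221690 = ((25 - 57 + 6498)² + 86326) + 221690 = (6466² + 86326) + 221690 = (41809156 + 86326) + 221690 = 41895482 + 221690 = 42117172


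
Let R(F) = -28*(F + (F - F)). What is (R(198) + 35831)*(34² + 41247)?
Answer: 1284259661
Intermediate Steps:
R(F) = -28*F (R(F) = -28*(F + 0) = -28*F)
(R(198) + 35831)*(34² + 41247) = (-28*198 + 35831)*(34² + 41247) = (-5544 + 35831)*(1156 + 41247) = 30287*42403 = 1284259661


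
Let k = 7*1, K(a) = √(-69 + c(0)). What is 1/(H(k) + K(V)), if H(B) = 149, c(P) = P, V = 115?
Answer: 149/22270 - I*√69/22270 ≈ 0.0066906 - 0.000373*I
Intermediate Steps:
K(a) = I*√69 (K(a) = √(-69 + 0) = √(-69) = I*√69)
k = 7
1/(H(k) + K(V)) = 1/(149 + I*√69)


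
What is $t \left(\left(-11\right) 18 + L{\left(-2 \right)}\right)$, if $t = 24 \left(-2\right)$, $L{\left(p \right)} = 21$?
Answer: $8496$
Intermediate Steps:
$t = -48$
$t \left(\left(-11\right) 18 + L{\left(-2 \right)}\right) = - 48 \left(\left(-11\right) 18 + 21\right) = - 48 \left(-198 + 21\right) = \left(-48\right) \left(-177\right) = 8496$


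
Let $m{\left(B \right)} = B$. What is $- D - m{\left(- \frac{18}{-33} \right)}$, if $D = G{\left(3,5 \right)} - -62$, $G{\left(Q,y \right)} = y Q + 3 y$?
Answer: $- \frac{1018}{11} \approx -92.545$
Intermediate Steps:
$G{\left(Q,y \right)} = 3 y + Q y$ ($G{\left(Q,y \right)} = Q y + 3 y = 3 y + Q y$)
$D = 92$ ($D = 5 \left(3 + 3\right) - -62 = 5 \cdot 6 + 62 = 30 + 62 = 92$)
$- D - m{\left(- \frac{18}{-33} \right)} = \left(-1\right) 92 - - \frac{18}{-33} = -92 - \left(-18\right) \left(- \frac{1}{33}\right) = -92 - \frac{6}{11} = - \frac{1018}{11}$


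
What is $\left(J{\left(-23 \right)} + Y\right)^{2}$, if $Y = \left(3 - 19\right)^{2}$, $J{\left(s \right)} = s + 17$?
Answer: $62500$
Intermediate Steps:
$J{\left(s \right)} = 17 + s$
$Y = 256$ ($Y = \left(-16\right)^{2} = 256$)
$\left(J{\left(-23 \right)} + Y\right)^{2} = \left(\left(17 - 23\right) + 256\right)^{2} = \left(-6 + 256\right)^{2} = 250^{2} = 62500$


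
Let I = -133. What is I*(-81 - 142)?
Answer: 29659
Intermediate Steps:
I*(-81 - 142) = -133*(-81 - 142) = -133*(-223) = 29659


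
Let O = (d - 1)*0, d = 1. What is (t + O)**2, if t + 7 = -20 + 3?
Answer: 576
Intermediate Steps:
t = -24 (t = -7 + (-20 + 3) = -7 - 17 = -24)
O = 0 (O = (1 - 1)*0 = 0*0 = 0)
(t + O)**2 = (-24 + 0)**2 = (-24)**2 = 576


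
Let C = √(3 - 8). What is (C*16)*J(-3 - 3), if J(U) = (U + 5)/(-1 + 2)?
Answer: -16*I*√5 ≈ -35.777*I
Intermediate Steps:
C = I*√5 (C = √(-5) = I*√5 ≈ 2.2361*I)
J(U) = 5 + U (J(U) = (5 + U)/1 = (5 + U)*1 = 5 + U)
(C*16)*J(-3 - 3) = ((I*√5)*16)*(5 + (-3 - 3)) = (16*I*√5)*(5 - 6) = (16*I*√5)*(-1) = -16*I*√5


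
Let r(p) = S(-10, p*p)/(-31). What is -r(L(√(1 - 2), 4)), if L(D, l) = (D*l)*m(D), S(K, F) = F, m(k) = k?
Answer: 16/31 ≈ 0.51613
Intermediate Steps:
L(D, l) = l*D² (L(D, l) = (D*l)*D = l*D²)
r(p) = -p²/31 (r(p) = (p*p)/(-31) = p²*(-1/31) = -p²/31)
-r(L(√(1 - 2), 4)) = -(-1)*(4*(√(1 - 2))²)²/31 = -(-1)*(4*(√(-1))²)²/31 = -(-1)*(4*I²)²/31 = -(-1)*(4*(-1))²/31 = -(-1)*(-4)²/31 = -(-1)*16/31 = -1*(-16/31) = 16/31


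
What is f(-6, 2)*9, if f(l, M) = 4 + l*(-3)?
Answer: 198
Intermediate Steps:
f(l, M) = 4 - 3*l
f(-6, 2)*9 = (4 - 3*(-6))*9 = (4 + 18)*9 = 22*9 = 198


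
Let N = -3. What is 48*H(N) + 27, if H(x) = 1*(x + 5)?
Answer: 123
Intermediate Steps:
H(x) = 5 + x (H(x) = 1*(5 + x) = 5 + x)
48*H(N) + 27 = 48*(5 - 3) + 27 = 48*2 + 27 = 96 + 27 = 123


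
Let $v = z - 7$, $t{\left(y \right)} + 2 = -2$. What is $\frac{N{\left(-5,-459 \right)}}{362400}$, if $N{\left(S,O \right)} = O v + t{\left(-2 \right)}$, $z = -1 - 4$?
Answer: $\frac{172}{11325} \approx 0.015188$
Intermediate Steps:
$t{\left(y \right)} = -4$ ($t{\left(y \right)} = -2 - 2 = -4$)
$z = -5$ ($z = -1 - 4 = -5$)
$v = -12$ ($v = -5 - 7 = -12$)
$N{\left(S,O \right)} = -4 - 12 O$ ($N{\left(S,O \right)} = O \left(-12\right) - 4 = - 12 O - 4 = -4 - 12 O$)
$\frac{N{\left(-5,-459 \right)}}{362400} = \frac{-4 - -5508}{362400} = \left(-4 + 5508\right) \frac{1}{362400} = 5504 \cdot \frac{1}{362400} = \frac{172}{11325}$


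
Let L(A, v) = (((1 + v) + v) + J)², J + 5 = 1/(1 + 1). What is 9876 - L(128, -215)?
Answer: -712185/4 ≈ -1.7805e+5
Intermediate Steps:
J = -9/2 (J = -5 + 1/(1 + 1) = -5 + 1/2 = -5 + ½ = -9/2 ≈ -4.5000)
L(A, v) = (-7/2 + 2*v)² (L(A, v) = (((1 + v) + v) - 9/2)² = ((1 + 2*v) - 9/2)² = (-7/2 + 2*v)²)
9876 - L(128, -215) = 9876 - (-7 + 4*(-215))²/4 = 9876 - (-7 - 860)²/4 = 9876 - (-867)²/4 = 9876 - 751689/4 = -712185/4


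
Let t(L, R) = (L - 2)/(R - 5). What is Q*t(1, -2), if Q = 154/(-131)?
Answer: -22/131 ≈ -0.16794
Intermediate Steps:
t(L, R) = (-2 + L)/(-5 + R)
Q = -154/131 (Q = 154*(-1/131) = -154/131 ≈ -1.1756)
Q*t(1, -2) = -154*(-2 + 1)/(131*(-5 - 2)) = -154*(-1)/(131*(-7)) = -(-22)*(-1)/131 = -154/131*⅐ = -22/131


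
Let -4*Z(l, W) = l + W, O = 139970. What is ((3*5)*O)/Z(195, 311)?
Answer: -4199100/253 ≈ -16597.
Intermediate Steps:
Z(l, W) = -W/4 - l/4 (Z(l, W) = -(l + W)/4 = -(W + l)/4 = -W/4 - l/4)
((3*5)*O)/Z(195, 311) = ((3*5)*139970)/(-¼*311 - ¼*195) = (15*139970)/(-311/4 - 195/4) = 2099550/(-253/2) = 2099550*(-2/253) = -4199100/253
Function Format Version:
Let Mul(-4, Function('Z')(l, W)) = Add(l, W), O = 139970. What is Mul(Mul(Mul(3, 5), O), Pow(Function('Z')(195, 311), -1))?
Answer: Rational(-4199100, 253) ≈ -16597.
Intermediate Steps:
Function('Z')(l, W) = Add(Mul(Rational(-1, 4), W), Mul(Rational(-1, 4), l)) (Function('Z')(l, W) = Mul(Rational(-1, 4), Add(l, W)) = Mul(Rational(-1, 4), Add(W, l)) = Add(Mul(Rational(-1, 4), W), Mul(Rational(-1, 4), l)))
Mul(Mul(Mul(3, 5), O), Pow(Function('Z')(195, 311), -1)) = Mul(Mul(Mul(3, 5), 139970), Pow(Add(Mul(Rational(-1, 4), 311), Mul(Rational(-1, 4), 195)), -1)) = Mul(Mul(15, 139970), Pow(Add(Rational(-311, 4), Rational(-195, 4)), -1)) = Mul(2099550, Pow(Rational(-253, 2), -1)) = Mul(2099550, Rational(-2, 253)) = Rational(-4199100, 253)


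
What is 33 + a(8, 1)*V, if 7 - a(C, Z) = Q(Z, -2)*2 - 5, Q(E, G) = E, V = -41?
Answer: -377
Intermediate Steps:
a(C, Z) = 12 - 2*Z (a(C, Z) = 7 - (Z*2 - 5) = 7 - (2*Z - 5) = 7 - (-5 + 2*Z) = 7 + (5 - 2*Z) = 12 - 2*Z)
33 + a(8, 1)*V = 33 + (12 - 2*1)*(-41) = 33 + (12 - 2)*(-41) = 33 + 10*(-41) = 33 - 410 = -377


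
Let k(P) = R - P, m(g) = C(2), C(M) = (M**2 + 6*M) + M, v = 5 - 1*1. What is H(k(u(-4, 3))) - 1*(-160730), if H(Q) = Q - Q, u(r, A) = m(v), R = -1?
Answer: 160730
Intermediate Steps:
v = 4 (v = 5 - 1 = 4)
C(M) = M**2 + 7*M
m(g) = 18 (m(g) = 2*(7 + 2) = 2*9 = 18)
u(r, A) = 18
k(P) = -1 - P
H(Q) = 0
H(k(u(-4, 3))) - 1*(-160730) = 0 - 1*(-160730) = 0 + 160730 = 160730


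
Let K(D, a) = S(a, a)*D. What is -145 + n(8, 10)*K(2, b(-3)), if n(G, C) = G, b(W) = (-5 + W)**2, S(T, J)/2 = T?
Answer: 1903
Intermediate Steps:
S(T, J) = 2*T
K(D, a) = 2*D*a (K(D, a) = (2*a)*D = 2*D*a)
-145 + n(8, 10)*K(2, b(-3)) = -145 + 8*(2*2*(-5 - 3)**2) = -145 + 8*(2*2*(-8)**2) = -145 + 8*(2*2*64) = -145 + 8*256 = -145 + 2048 = 1903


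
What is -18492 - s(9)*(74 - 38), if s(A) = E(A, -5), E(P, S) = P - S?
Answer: -18996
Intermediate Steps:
s(A) = 5 + A (s(A) = A - 1*(-5) = A + 5 = 5 + A)
-18492 - s(9)*(74 - 38) = -18492 - (5 + 9)*(74 - 38) = -18492 - 14*36 = -18492 - 1*504 = -18492 - 504 = -18996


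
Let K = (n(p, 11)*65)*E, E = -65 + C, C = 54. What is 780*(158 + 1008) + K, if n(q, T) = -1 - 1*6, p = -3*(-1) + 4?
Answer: 914485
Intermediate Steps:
p = 7 (p = 3 + 4 = 7)
n(q, T) = -7 (n(q, T) = -1 - 6 = -7)
E = -11 (E = -65 + 54 = -11)
K = 5005 (K = -7*65*(-11) = -455*(-11) = 5005)
780*(158 + 1008) + K = 780*(158 + 1008) + 5005 = 780*1166 + 5005 = 909480 + 5005 = 914485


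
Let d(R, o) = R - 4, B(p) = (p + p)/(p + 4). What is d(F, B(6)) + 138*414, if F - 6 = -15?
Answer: 57119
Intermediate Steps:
F = -9 (F = 6 - 15 = -9)
B(p) = 2*p/(4 + p) (B(p) = (2*p)/(4 + p) = 2*p/(4 + p))
d(R, o) = -4 + R
d(F, B(6)) + 138*414 = (-4 - 9) + 138*414 = -13 + 57132 = 57119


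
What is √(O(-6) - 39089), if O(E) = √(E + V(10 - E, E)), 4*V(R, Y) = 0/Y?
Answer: √(-39089 + I*√6) ≈ 0.0062 + 197.71*I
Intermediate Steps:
V(R, Y) = 0 (V(R, Y) = (0/Y)/4 = (¼)*0 = 0)
O(E) = √E (O(E) = √(E + 0) = √E)
√(O(-6) - 39089) = √(√(-6) - 39089) = √(I*√6 - 39089) = √(-39089 + I*√6)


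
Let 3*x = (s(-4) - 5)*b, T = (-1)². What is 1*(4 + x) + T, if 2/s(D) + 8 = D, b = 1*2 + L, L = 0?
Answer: 14/9 ≈ 1.5556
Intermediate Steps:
b = 2 (b = 1*2 + 0 = 2 + 0 = 2)
s(D) = 2/(-8 + D)
T = 1
x = -31/9 (x = ((2/(-8 - 4) - 5)*2)/3 = ((2/(-12) - 5)*2)/3 = ((2*(-1/12) - 5)*2)/3 = ((-⅙ - 5)*2)/3 = (-31/6*2)/3 = (⅓)*(-31/3) = -31/9 ≈ -3.4444)
1*(4 + x) + T = 1*(4 - 31/9) + 1 = 1*(5/9) + 1 = 5/9 + 1 = 14/9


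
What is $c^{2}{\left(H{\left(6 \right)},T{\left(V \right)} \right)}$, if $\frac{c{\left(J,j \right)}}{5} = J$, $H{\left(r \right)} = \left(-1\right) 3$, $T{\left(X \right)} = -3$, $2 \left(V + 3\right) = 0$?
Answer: $225$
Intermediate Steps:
$V = -3$ ($V = -3 + \frac{1}{2} \cdot 0 = -3 + 0 = -3$)
$H{\left(r \right)} = -3$
$c{\left(J,j \right)} = 5 J$
$c^{2}{\left(H{\left(6 \right)},T{\left(V \right)} \right)} = \left(5 \left(-3\right)\right)^{2} = \left(-15\right)^{2} = 225$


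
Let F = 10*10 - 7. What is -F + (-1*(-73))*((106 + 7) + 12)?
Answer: 9032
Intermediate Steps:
F = 93 (F = 100 - 7 = 93)
-F + (-1*(-73))*((106 + 7) + 12) = -1*93 + (-1*(-73))*((106 + 7) + 12) = -93 + 73*(113 + 12) = -93 + 73*125 = -93 + 9125 = 9032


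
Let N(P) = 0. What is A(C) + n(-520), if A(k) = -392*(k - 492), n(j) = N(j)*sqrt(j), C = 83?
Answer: 160328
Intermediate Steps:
n(j) = 0 (n(j) = 0*sqrt(j) = 0)
A(k) = 192864 - 392*k (A(k) = -392*(-492 + k) = 192864 - 392*k)
A(C) + n(-520) = (192864 - 392*83) + 0 = (192864 - 32536) + 0 = 160328 + 0 = 160328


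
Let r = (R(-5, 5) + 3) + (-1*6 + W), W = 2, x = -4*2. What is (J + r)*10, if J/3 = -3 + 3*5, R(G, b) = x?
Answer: 270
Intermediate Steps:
x = -8
R(G, b) = -8
J = 36 (J = 3*(-3 + 3*5) = 3*(-3 + 15) = 3*12 = 36)
r = -9 (r = (-8 + 3) + (-1*6 + 2) = -5 + (-6 + 2) = -5 - 4 = -9)
(J + r)*10 = (36 - 9)*10 = 27*10 = 270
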